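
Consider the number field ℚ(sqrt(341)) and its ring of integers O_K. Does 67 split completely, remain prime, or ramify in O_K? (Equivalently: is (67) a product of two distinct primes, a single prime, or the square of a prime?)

d = 341 ≡ 1 (mod 4), so O_K = ℤ[(1+√341)/2] and disc(K) = d = 341.
Since gcd(67, 341) = 1 the prime 67 does not ramify.
Compute (341/67) via Euler: 6^((67-1)/2) mod 67 = 1, so (341/67) = 1.
d is a quadratic residue mod p, hence 67 splits in O_K.

splits completely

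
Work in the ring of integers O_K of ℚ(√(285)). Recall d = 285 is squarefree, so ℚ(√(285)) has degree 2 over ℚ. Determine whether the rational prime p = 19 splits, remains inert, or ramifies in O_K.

ramified — (19) = 𝔭²

285 mod 4 = 1, hence disc K = 285 and O_K = ℤ[(1+√285)/2].
disc(K) = 285 = 19·15, so p = 19 is ramified.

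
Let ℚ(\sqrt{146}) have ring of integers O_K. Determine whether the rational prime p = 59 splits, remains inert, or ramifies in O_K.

splits completely

d = 146 ≡ 2 (mod 4), so O_K = ℤ[√146] and disc(K) = 4d = 584.
59 ∤ 584, so 59 is unramified.
Legendre symbol by Euler's criterion: (146/59) ≡ 146^29 ≡ 1 (mod 59), i.e. (146/59) = 1.
Legendre symbol 1 ⇒ 59 is split.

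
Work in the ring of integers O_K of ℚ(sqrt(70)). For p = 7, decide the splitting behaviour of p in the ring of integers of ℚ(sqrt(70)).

70 mod 4 = 2, hence disc K = 4·70 = 280 and O_K = ℤ[√70].
Ramification test: 7 | 280. The prime 7 ramifies in K.

p ramifies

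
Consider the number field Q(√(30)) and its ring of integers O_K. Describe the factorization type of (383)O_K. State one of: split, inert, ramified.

d = 30 ≡ 2 (mod 4), so O_K = ℤ[√30] and disc(K) = 4d = 120.
383 ∤ 120, so 383 is unramified.
Euler's criterion: 30^191 mod 383 = 382. Thus (30|383) = -1.
d is a non-residue mod p, hence 383 remains inert in O_K.

inert — (383) stays prime in O_K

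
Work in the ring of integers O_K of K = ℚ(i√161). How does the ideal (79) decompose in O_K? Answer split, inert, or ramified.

-161 mod 4 = 3, hence disc K = 4·(-161) = -644 and O_K = ℤ[√-161].
disc(K) = -644 is not divisible by 79; 79 is unramified.
Legendre symbol by Euler's criterion: (-161/79) ≡ (-161)^39 ≡ 1 (mod 79), i.e. (-161/79) = 1.
d is a quadratic residue mod p, hence 79 splits in O_K.

79 splits in O_K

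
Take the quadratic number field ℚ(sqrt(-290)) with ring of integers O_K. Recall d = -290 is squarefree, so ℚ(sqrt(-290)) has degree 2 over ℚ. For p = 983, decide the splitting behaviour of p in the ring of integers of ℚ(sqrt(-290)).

inert

d = -290 ≡ 2 (mod 4), so O_K = ℤ[√-290] and disc(K) = 4d = -1160.
disc(K) = -1160 is not divisible by 983; 983 is unramified.
(-290/983) = 693^491 mod 983 = 982, giving Legendre symbol -1.
(-290/983) = -1, so 983 is inert.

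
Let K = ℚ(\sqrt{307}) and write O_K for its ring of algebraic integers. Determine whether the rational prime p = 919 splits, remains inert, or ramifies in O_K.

inert — (919) stays prime in O_K

Since 307 ≢ 1 mod 4, the ring of integers is ℤ[√307] with discriminant 4·307 = 1228.
919 ∤ 1228, so 919 is unramified.
Legendre symbol by Euler's criterion: (307/919) ≡ 307^459 ≡ 918 (mod 919), i.e. (307/919) = -1.
(307/919) = -1, so 919 is inert.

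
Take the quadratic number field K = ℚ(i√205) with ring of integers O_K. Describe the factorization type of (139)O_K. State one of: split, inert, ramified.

-205 mod 4 = 3, hence disc K = 4·(-205) = -820 and O_K = ℤ[√-205].
139 ∤ -820, so 139 is unramified.
Legendre symbol by Euler's criterion: (-205/139) ≡ (-205)^69 ≡ 138 (mod 139), i.e. (-205/139) = -1.
(-205/139) = -1, so 139 is inert.

p is inert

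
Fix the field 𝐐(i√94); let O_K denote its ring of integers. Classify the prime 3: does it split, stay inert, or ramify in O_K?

3 remains inert

Since -94 ≢ 1 mod 4, the ring of integers is ℤ[√-94] with discriminant 4·(-94) = -376.
Since gcd(3, -376) = 1 the prime 3 does not ramify.
Compute (-94/3) via Euler: 2^((3-1)/2) mod 3 = 2, so (-94/3) = -1.
(-94/3) = -1, so 3 is inert.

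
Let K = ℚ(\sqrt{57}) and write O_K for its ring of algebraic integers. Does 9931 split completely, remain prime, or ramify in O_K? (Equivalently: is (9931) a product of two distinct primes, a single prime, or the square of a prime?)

9931 remains inert

Since 57 ≡ 1 mod 4, the ring of integers is ℤ[(1+√57)/2] with discriminant 57.
disc(K) = 57 is not divisible by 9931; 9931 is unramified.
Compute (57/9931) via Euler: 57^((9931-1)/2) mod 9931 = 9930, so (57/9931) = -1.
(57/9931) = -1, so 9931 is inert.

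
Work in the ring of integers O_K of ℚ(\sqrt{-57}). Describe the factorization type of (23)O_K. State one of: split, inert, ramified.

23 splits in O_K

-57 mod 4 = 3, hence disc K = 4·(-57) = -228 and O_K = ℤ[√-57].
disc(K) = -228 is not divisible by 23; 23 is unramified.
Compute (-57/23) via Euler: 12^((23-1)/2) mod 23 = 1, so (-57/23) = 1.
(-57/23) = 1, so 23 splits.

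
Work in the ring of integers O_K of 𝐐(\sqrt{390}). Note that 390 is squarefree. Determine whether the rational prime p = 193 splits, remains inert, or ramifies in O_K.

Since 390 ≢ 1 mod 4, the ring of integers is ℤ[√390] with discriminant 4·390 = 1560.
disc(K) = 1560 is not divisible by 193; 193 is unramified.
Compute (390/193) via Euler: 4^((193-1)/2) mod 193 = 1, so (390/193) = 1.
Legendre symbol 1 ⇒ 193 is split.

193 splits in O_K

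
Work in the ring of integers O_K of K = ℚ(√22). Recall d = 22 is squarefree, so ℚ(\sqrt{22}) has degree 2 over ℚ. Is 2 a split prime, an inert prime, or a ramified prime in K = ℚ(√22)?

22 mod 4 = 2, hence disc K = 4·22 = 88 and O_K = ℤ[√22].
Ramification test: 2 | 88. The prime 2 ramifies in K.

2 is ramified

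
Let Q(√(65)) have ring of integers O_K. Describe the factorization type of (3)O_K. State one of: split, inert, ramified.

Since 65 ≡ 1 mod 4, the ring of integers is ℤ[(1+√65)/2] with discriminant 65.
disc(K) = 65 is not divisible by 3; 3 is unramified.
(65/3) = 2^1 mod 3 = 2, giving Legendre symbol -1.
Legendre symbol -1 ⇒ 3 is inert.

inert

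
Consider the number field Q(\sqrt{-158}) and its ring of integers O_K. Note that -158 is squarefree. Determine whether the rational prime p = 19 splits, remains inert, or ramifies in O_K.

d = -158 ≡ 2 (mod 4), so O_K = ℤ[√-158] and disc(K) = 4d = -632.
19 ∤ -632, so 19 is unramified.
Compute (-158/19) via Euler: 13^((19-1)/2) mod 19 = 18, so (-158/19) = -1.
(-158/19) = -1, so 19 is inert.

inert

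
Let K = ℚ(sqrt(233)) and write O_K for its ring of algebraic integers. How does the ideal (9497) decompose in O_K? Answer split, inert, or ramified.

9497 splits in O_K

Since 233 ≡ 1 mod 4, the ring of integers is ℤ[(1+√233)/2] with discriminant 233.
9497 ∤ 233, so 9497 is unramified.
Compute (233/9497) via Euler: 233^((9497-1)/2) mod 9497 = 1, so (233/9497) = 1.
d is a quadratic residue mod p, hence 9497 splits in O_K.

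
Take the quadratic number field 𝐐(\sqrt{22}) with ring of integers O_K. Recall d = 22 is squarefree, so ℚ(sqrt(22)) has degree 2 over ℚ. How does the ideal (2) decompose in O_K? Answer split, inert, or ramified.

d = 22 ≡ 2 (mod 4), so O_K = ℤ[√22] and disc(K) = 4d = 88.
Ramification test: 2 | 88. The prime 2 ramifies in K.

p ramifies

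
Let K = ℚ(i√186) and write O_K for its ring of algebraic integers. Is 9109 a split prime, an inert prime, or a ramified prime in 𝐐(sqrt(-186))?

Since -186 ≢ 1 mod 4, the ring of integers is ℤ[√-186] with discriminant 4·(-186) = -744.
disc(K) = -744 is not divisible by 9109; 9109 is unramified.
Euler's criterion: (-186)^4554 mod 9109 = 1. Thus (-186|9109) = 1.
d is a quadratic residue mod p, hence 9109 splits in O_K.

split — (9109) = 𝔭₁𝔭₂ with 𝔭₁ ≠ 𝔭₂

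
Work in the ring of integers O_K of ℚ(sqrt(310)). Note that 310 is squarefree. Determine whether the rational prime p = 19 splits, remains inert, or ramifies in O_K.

310 mod 4 = 2, hence disc K = 4·310 = 1240 and O_K = ℤ[√310].
disc(K) = 1240 is not divisible by 19; 19 is unramified.
Euler's criterion: 310^9 mod 19 = 1. Thus (310|19) = 1.
d is a quadratic residue mod p, hence 19 splits in O_K.

split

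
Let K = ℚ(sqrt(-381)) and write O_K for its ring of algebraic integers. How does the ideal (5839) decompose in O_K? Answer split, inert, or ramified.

d = -381 ≡ 3 (mod 4), so O_K = ℤ[√-381] and disc(K) = 4d = -1524.
5839 ∤ -1524, so 5839 is unramified.
Euler's criterion: (-381)^2919 mod 5839 = 5838. Thus (-381|5839) = -1.
(-381/5839) = -1, so 5839 is inert.

inert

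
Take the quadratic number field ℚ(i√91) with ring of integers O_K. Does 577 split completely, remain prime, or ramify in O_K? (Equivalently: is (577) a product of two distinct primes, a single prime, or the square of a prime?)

Since -91 ≡ 1 mod 4, the ring of integers is ℤ[(1+√-91)/2] with discriminant -91.
577 ∤ -91, so 577 is unramified.
Euler's criterion: (-91)^288 mod 577 = 1. Thus (-91|577) = 1.
Legendre symbol 1 ⇒ 577 is split.

splits completely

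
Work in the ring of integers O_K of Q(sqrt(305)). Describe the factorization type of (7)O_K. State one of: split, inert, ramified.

d = 305 ≡ 1 (mod 4), so O_K = ℤ[(1+√305)/2] and disc(K) = d = 305.
Since gcd(7, 305) = 1 the prime 7 does not ramify.
Legendre symbol by Euler's criterion: (305/7) ≡ 305^3 ≡ 1 (mod 7), i.e. (305/7) = 1.
d is a quadratic residue mod p, hence 7 splits in O_K.

splits completely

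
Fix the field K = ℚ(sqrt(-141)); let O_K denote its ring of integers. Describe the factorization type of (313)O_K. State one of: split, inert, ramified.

313 remains inert

d = -141 ≡ 3 (mod 4), so O_K = ℤ[√-141] and disc(K) = 4d = -564.
disc(K) = -564 is not divisible by 313; 313 is unramified.
Legendre symbol by Euler's criterion: (-141/313) ≡ (-141)^156 ≡ 312 (mod 313), i.e. (-141/313) = -1.
Legendre symbol -1 ⇒ 313 is inert.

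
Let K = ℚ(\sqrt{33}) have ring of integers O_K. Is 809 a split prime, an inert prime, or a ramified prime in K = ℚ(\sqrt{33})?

33 mod 4 = 1, hence disc K = 33 and O_K = ℤ[(1+√33)/2].
Since gcd(809, 33) = 1 the prime 809 does not ramify.
Compute (33/809) via Euler: 33^((809-1)/2) mod 809 = 1, so (33/809) = 1.
d is a quadratic residue mod p, hence 809 splits in O_K.

split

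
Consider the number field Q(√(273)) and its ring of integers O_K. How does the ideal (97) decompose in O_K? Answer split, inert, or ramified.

273 mod 4 = 1, hence disc K = 273 and O_K = ℤ[(1+√273)/2].
Since gcd(97, 273) = 1 the prime 97 does not ramify.
Compute (273/97) via Euler: 79^((97-1)/2) mod 97 = 1, so (273/97) = 1.
d is a quadratic residue mod p, hence 97 splits in O_K.

split — (97) = 𝔭₁𝔭₂ with 𝔭₁ ≠ 𝔭₂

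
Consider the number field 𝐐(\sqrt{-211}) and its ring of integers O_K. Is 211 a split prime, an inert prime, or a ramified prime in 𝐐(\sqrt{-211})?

ramified

d = -211 ≡ 1 (mod 4), so O_K = ℤ[(1+√-211)/2] and disc(K) = d = -211.
211 divides disc(K) = -211, so 211 ramifies.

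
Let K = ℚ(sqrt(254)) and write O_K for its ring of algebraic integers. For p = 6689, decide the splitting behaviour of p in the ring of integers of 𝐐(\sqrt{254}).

6689 remains inert

d = 254 ≡ 2 (mod 4), so O_K = ℤ[√254] and disc(K) = 4d = 1016.
Since gcd(6689, 1016) = 1 the prime 6689 does not ramify.
(254/6689) = 254^3344 mod 6689 = 6688, giving Legendre symbol -1.
Legendre symbol -1 ⇒ 6689 is inert.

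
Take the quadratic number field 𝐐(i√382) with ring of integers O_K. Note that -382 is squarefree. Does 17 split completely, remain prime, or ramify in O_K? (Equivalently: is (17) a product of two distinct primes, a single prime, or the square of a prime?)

splits completely

-382 mod 4 = 2, hence disc K = 4·(-382) = -1528 and O_K = ℤ[√-382].
17 ∤ -1528, so 17 is unramified.
(-382/17) = 9^8 mod 17 = 1, giving Legendre symbol 1.
d is a quadratic residue mod p, hence 17 splits in O_K.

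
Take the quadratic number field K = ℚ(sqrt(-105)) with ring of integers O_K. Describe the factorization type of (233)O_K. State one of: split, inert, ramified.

d = -105 ≡ 3 (mod 4), so O_K = ℤ[√-105] and disc(K) = 4d = -420.
233 ∤ -420, so 233 is unramified.
Legendre symbol by Euler's criterion: (-105/233) ≡ (-105)^116 ≡ 1 (mod 233), i.e. (-105/233) = 1.
Legendre symbol 1 ⇒ 233 is split.

233 splits in O_K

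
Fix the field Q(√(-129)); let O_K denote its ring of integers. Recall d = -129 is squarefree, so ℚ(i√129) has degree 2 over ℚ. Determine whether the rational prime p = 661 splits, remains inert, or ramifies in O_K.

split

d = -129 ≡ 3 (mod 4), so O_K = ℤ[√-129] and disc(K) = 4d = -516.
disc(K) = -516 is not divisible by 661; 661 is unramified.
Compute (-129/661) via Euler: 532^((661-1)/2) mod 661 = 1, so (-129/661) = 1.
Legendre symbol 1 ⇒ 661 is split.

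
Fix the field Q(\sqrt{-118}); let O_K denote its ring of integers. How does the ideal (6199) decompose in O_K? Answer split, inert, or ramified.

-118 mod 4 = 2, hence disc K = 4·(-118) = -472 and O_K = ℤ[√-118].
6199 ∤ -472, so 6199 is unramified.
Euler's criterion: (-118)^3099 mod 6199 = 1. Thus (-118|6199) = 1.
Legendre symbol 1 ⇒ 6199 is split.

p splits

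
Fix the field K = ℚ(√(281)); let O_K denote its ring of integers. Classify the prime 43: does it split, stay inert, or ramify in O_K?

281 mod 4 = 1, hence disc K = 281 and O_K = ℤ[(1+√281)/2].
Since gcd(43, 281) = 1 the prime 43 does not ramify.
(281/43) = 23^21 mod 43 = 1, giving Legendre symbol 1.
Legendre symbol 1 ⇒ 43 is split.

split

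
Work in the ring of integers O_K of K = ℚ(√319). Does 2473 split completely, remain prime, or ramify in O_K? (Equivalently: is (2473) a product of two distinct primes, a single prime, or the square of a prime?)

319 mod 4 = 3, hence disc K = 4·319 = 1276 and O_K = ℤ[√319].
2473 ∤ 1276, so 2473 is unramified.
Legendre symbol by Euler's criterion: (319/2473) ≡ 319^1236 ≡ 2472 (mod 2473), i.e. (319/2473) = -1.
Legendre symbol -1 ⇒ 2473 is inert.

inert — (2473) stays prime in O_K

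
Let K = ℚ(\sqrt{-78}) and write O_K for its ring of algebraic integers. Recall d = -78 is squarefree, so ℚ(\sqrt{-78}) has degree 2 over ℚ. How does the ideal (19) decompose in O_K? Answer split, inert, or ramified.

19 splits in O_K

-78 mod 4 = 2, hence disc K = 4·(-78) = -312 and O_K = ℤ[√-78].
Since gcd(19, -312) = 1 the prime 19 does not ramify.
Euler's criterion: (-78)^9 mod 19 = 1. Thus (-78|19) = 1.
Legendre symbol 1 ⇒ 19 is split.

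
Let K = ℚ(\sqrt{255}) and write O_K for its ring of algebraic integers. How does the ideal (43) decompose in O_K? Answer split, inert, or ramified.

255 mod 4 = 3, hence disc K = 4·255 = 1020 and O_K = ℤ[√255].
Since gcd(43, 1020) = 1 the prime 43 does not ramify.
Legendre symbol by Euler's criterion: (255/43) ≡ 255^21 ≡ 1 (mod 43), i.e. (255/43) = 1.
d is a quadratic residue mod p, hence 43 splits in O_K.

split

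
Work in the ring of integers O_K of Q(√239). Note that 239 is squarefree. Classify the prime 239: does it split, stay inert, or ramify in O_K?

ramified — (239) = 𝔭²

239 mod 4 = 3, hence disc K = 4·239 = 956 and O_K = ℤ[√239].
239 divides disc(K) = 956, so 239 ramifies.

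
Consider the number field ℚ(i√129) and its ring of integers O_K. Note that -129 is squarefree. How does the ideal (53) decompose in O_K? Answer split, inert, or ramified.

d = -129 ≡ 3 (mod 4), so O_K = ℤ[√-129] and disc(K) = 4d = -516.
Since gcd(53, -516) = 1 the prime 53 does not ramify.
(-129/53) = 30^26 mod 53 = 52, giving Legendre symbol -1.
Legendre symbol -1 ⇒ 53 is inert.

inert — (53) stays prime in O_K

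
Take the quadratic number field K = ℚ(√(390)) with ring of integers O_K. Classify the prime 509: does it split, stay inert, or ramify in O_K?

inert — (509) stays prime in O_K

Since 390 ≢ 1 mod 4, the ring of integers is ℤ[√390] with discriminant 4·390 = 1560.
Since gcd(509, 1560) = 1 the prime 509 does not ramify.
Compute (390/509) via Euler: 390^((509-1)/2) mod 509 = 508, so (390/509) = -1.
(390/509) = -1, so 509 is inert.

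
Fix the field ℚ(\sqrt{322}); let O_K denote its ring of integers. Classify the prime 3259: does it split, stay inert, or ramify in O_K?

3259 remains inert

d = 322 ≡ 2 (mod 4), so O_K = ℤ[√322] and disc(K) = 4d = 1288.
Since gcd(3259, 1288) = 1 the prime 3259 does not ramify.
Legendre symbol by Euler's criterion: (322/3259) ≡ 322^1629 ≡ 3258 (mod 3259), i.e. (322/3259) = -1.
Legendre symbol -1 ⇒ 3259 is inert.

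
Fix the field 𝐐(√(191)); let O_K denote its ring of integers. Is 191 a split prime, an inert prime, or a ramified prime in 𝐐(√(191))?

d = 191 ≡ 3 (mod 4), so O_K = ℤ[√191] and disc(K) = 4d = 764.
191 divides disc(K) = 764, so 191 ramifies.

p ramifies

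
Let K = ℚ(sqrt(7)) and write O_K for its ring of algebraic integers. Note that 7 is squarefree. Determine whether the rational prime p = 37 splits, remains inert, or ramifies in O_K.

split — (37) = 𝔭₁𝔭₂ with 𝔭₁ ≠ 𝔭₂

d = 7 ≡ 3 (mod 4), so O_K = ℤ[√7] and disc(K) = 4d = 28.
37 ∤ 28, so 37 is unramified.
(7/37) = 7^18 mod 37 = 1, giving Legendre symbol 1.
d is a quadratic residue mod p, hence 37 splits in O_K.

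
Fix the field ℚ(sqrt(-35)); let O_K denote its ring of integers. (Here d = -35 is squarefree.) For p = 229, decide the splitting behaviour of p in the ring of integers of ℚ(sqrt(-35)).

-35 mod 4 = 1, hence disc K = -35 and O_K = ℤ[(1+√-35)/2].
disc(K) = -35 is not divisible by 229; 229 is unramified.
Compute (-35/229) via Euler: 194^((229-1)/2) mod 229 = 228, so (-35/229) = -1.
(-35/229) = -1, so 229 is inert.

229 remains inert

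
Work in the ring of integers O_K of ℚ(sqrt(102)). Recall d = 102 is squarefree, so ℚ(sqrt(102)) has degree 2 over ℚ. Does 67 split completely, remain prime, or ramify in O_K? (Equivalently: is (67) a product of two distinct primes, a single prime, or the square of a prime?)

split — (67) = 𝔭₁𝔭₂ with 𝔭₁ ≠ 𝔭₂

Since 102 ≢ 1 mod 4, the ring of integers is ℤ[√102] with discriminant 4·102 = 408.
67 ∤ 408, so 67 is unramified.
(102/67) = 35^33 mod 67 = 1, giving Legendre symbol 1.
(102/67) = 1, so 67 splits.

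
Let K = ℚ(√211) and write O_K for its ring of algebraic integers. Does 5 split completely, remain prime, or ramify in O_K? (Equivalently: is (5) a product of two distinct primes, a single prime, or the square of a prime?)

split

211 mod 4 = 3, hence disc K = 4·211 = 844 and O_K = ℤ[√211].
disc(K) = 844 is not divisible by 5; 5 is unramified.
Legendre symbol by Euler's criterion: (211/5) ≡ 211^2 ≡ 1 (mod 5), i.e. (211/5) = 1.
d is a quadratic residue mod p, hence 5 splits in O_K.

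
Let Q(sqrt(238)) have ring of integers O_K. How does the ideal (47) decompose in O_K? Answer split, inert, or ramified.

d = 238 ≡ 2 (mod 4), so O_K = ℤ[√238] and disc(K) = 4d = 952.
47 ∤ 952, so 47 is unramified.
Legendre symbol by Euler's criterion: (238/47) ≡ 238^23 ≡ 1 (mod 47), i.e. (238/47) = 1.
Legendre symbol 1 ⇒ 47 is split.

splits completely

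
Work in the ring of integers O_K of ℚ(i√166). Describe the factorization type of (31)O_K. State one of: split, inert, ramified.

p splits

Since -166 ≢ 1 mod 4, the ring of integers is ℤ[√-166] with discriminant 4·(-166) = -664.
disc(K) = -664 is not divisible by 31; 31 is unramified.
Euler's criterion: (-166)^15 mod 31 = 1. Thus (-166|31) = 1.
d is a quadratic residue mod p, hence 31 splits in O_K.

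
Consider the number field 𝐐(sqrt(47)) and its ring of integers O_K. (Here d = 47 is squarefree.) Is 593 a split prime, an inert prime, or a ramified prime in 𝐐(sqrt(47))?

inert — (593) stays prime in O_K

Since 47 ≢ 1 mod 4, the ring of integers is ℤ[√47] with discriminant 4·47 = 188.
593 ∤ 188, so 593 is unramified.
Euler's criterion: 47^296 mod 593 = 592. Thus (47|593) = -1.
d is a non-residue mod p, hence 593 remains inert in O_K.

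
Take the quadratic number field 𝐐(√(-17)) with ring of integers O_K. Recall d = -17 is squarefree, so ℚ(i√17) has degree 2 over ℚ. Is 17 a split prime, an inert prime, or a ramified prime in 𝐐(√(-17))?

ramified — (17) = 𝔭²

Since -17 ≢ 1 mod 4, the ring of integers is ℤ[√-17] with discriminant 4·(-17) = -68.
Ramification test: 17 | -68. The prime 17 ramifies in K.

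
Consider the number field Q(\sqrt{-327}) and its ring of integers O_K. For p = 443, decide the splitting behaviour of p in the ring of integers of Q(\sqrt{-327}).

-327 mod 4 = 1, hence disc K = -327 and O_K = ℤ[(1+√-327)/2].
443 ∤ -327, so 443 is unramified.
(-327/443) = 116^221 mod 443 = 442, giving Legendre symbol -1.
d is a non-residue mod p, hence 443 remains inert in O_K.

p is inert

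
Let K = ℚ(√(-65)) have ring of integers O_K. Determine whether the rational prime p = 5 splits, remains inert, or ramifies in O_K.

p ramifies

d = -65 ≡ 3 (mod 4), so O_K = ℤ[√-65] and disc(K) = 4d = -260.
disc(K) = -260 = 5·(-52), so p = 5 is ramified.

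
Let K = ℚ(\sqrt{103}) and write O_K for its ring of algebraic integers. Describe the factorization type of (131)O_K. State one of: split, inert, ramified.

inert

Since 103 ≢ 1 mod 4, the ring of integers is ℤ[√103] with discriminant 4·103 = 412.
disc(K) = 412 is not divisible by 131; 131 is unramified.
Euler's criterion: 103^65 mod 131 = 130. Thus (103|131) = -1.
Legendre symbol -1 ⇒ 131 is inert.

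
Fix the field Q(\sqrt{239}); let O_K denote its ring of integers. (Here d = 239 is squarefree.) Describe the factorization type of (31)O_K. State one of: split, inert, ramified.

p is inert

Since 239 ≢ 1 mod 4, the ring of integers is ℤ[√239] with discriminant 4·239 = 956.
disc(K) = 956 is not divisible by 31; 31 is unramified.
Euler's criterion: 239^15 mod 31 = 30. Thus (239|31) = -1.
(239/31) = -1, so 31 is inert.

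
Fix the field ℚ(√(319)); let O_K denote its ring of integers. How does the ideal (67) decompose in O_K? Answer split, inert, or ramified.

p is inert

319 mod 4 = 3, hence disc K = 4·319 = 1276 and O_K = ℤ[√319].
67 ∤ 1276, so 67 is unramified.
(319/67) = 51^33 mod 67 = 66, giving Legendre symbol -1.
(319/67) = -1, so 67 is inert.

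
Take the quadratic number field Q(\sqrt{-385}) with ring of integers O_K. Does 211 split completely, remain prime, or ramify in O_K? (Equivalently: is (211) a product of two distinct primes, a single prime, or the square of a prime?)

-385 mod 4 = 3, hence disc K = 4·(-385) = -1540 and O_K = ℤ[√-385].
disc(K) = -1540 is not divisible by 211; 211 is unramified.
Compute (-385/211) via Euler: 37^((211-1)/2) mod 211 = 1, so (-385/211) = 1.
Legendre symbol 1 ⇒ 211 is split.

split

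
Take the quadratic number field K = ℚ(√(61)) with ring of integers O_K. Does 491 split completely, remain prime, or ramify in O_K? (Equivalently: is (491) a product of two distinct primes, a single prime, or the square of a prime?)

Since 61 ≡ 1 mod 4, the ring of integers is ℤ[(1+√61)/2] with discriminant 61.
disc(K) = 61 is not divisible by 491; 491 is unramified.
Compute (61/491) via Euler: 61^((491-1)/2) mod 491 = 1, so (61/491) = 1.
(61/491) = 1, so 491 splits.

split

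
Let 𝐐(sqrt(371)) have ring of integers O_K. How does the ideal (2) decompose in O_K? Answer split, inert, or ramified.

2 is ramified

Since 371 ≢ 1 mod 4, the ring of integers is ℤ[√371] with discriminant 4·371 = 1484.
Ramification test: 2 | 1484. The prime 2 ramifies in K.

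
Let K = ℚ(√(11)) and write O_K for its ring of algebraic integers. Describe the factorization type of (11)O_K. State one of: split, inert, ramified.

Since 11 ≢ 1 mod 4, the ring of integers is ℤ[√11] with discriminant 4·11 = 44.
11 divides disc(K) = 44, so 11 ramifies.

p ramifies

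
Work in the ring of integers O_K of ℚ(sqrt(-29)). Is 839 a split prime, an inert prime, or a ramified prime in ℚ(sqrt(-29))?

split — (839) = 𝔭₁𝔭₂ with 𝔭₁ ≠ 𝔭₂

Since -29 ≢ 1 mod 4, the ring of integers is ℤ[√-29] with discriminant 4·(-29) = -116.
Since gcd(839, -116) = 1 the prime 839 does not ramify.
(-29/839) = 810^419 mod 839 = 1, giving Legendre symbol 1.
Legendre symbol 1 ⇒ 839 is split.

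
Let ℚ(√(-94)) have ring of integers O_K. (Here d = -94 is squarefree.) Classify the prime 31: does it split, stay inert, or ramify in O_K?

p is inert

-94 mod 4 = 2, hence disc K = 4·(-94) = -376 and O_K = ℤ[√-94].
31 ∤ -376, so 31 is unramified.
(-94/31) = 30^15 mod 31 = 30, giving Legendre symbol -1.
Legendre symbol -1 ⇒ 31 is inert.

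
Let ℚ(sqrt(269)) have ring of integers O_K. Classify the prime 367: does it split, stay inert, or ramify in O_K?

d = 269 ≡ 1 (mod 4), so O_K = ℤ[(1+√269)/2] and disc(K) = d = 269.
disc(K) = 269 is not divisible by 367; 367 is unramified.
(269/367) = 269^183 mod 367 = 366, giving Legendre symbol -1.
d is a non-residue mod p, hence 367 remains inert in O_K.

remains prime (inert)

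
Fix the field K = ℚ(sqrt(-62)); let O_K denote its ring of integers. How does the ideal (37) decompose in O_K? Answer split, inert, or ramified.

Since -62 ≢ 1 mod 4, the ring of integers is ℤ[√-62] with discriminant 4·(-62) = -248.
Since gcd(37, -248) = 1 the prime 37 does not ramify.
Legendre symbol by Euler's criterion: (-62/37) ≡ (-62)^18 ≡ 1 (mod 37), i.e. (-62/37) = 1.
Legendre symbol 1 ⇒ 37 is split.

split — (37) = 𝔭₁𝔭₂ with 𝔭₁ ≠ 𝔭₂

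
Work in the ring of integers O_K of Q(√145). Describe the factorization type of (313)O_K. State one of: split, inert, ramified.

p is inert

d = 145 ≡ 1 (mod 4), so O_K = ℤ[(1+√145)/2] and disc(K) = d = 145.
disc(K) = 145 is not divisible by 313; 313 is unramified.
Compute (145/313) via Euler: 145^((313-1)/2) mod 313 = 312, so (145/313) = -1.
d is a non-residue mod p, hence 313 remains inert in O_K.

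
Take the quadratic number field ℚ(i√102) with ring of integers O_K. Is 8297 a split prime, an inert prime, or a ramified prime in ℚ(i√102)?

inert — (8297) stays prime in O_K

Since -102 ≢ 1 mod 4, the ring of integers is ℤ[√-102] with discriminant 4·(-102) = -408.
Since gcd(8297, -408) = 1 the prime 8297 does not ramify.
Legendre symbol by Euler's criterion: (-102/8297) ≡ (-102)^4148 ≡ 8296 (mod 8297), i.e. (-102/8297) = -1.
(-102/8297) = -1, so 8297 is inert.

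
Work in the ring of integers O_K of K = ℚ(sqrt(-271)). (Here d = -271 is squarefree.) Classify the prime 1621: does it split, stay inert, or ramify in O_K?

inert

Since -271 ≡ 1 mod 4, the ring of integers is ℤ[(1+√-271)/2] with discriminant -271.
Since gcd(1621, -271) = 1 the prime 1621 does not ramify.
(-271/1621) = 1350^810 mod 1621 = 1620, giving Legendre symbol -1.
(-271/1621) = -1, so 1621 is inert.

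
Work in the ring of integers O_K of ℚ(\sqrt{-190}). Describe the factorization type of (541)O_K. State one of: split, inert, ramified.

-190 mod 4 = 2, hence disc K = 4·(-190) = -760 and O_K = ℤ[√-190].
Since gcd(541, -760) = 1 the prime 541 does not ramify.
(-190/541) = 351^270 mod 541 = 540, giving Legendre symbol -1.
(-190/541) = -1, so 541 is inert.

remains prime (inert)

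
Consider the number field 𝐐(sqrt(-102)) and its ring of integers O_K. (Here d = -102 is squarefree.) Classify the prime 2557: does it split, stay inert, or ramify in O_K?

d = -102 ≡ 2 (mod 4), so O_K = ℤ[√-102] and disc(K) = 4d = -408.
2557 ∤ -408, so 2557 is unramified.
(-102/2557) = 2455^1278 mod 2557 = 1, giving Legendre symbol 1.
(-102/2557) = 1, so 2557 splits.

split — (2557) = 𝔭₁𝔭₂ with 𝔭₁ ≠ 𝔭₂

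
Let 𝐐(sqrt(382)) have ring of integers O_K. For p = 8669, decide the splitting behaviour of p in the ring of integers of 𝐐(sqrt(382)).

Since 382 ≢ 1 mod 4, the ring of integers is ℤ[√382] with discriminant 4·382 = 1528.
Since gcd(8669, 1528) = 1 the prime 8669 does not ramify.
(382/8669) = 382^4334 mod 8669 = 1, giving Legendre symbol 1.
Legendre symbol 1 ⇒ 8669 is split.

splits completely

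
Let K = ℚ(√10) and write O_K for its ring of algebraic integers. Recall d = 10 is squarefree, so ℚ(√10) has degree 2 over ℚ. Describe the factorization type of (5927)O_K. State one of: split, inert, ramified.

remains prime (inert)

10 mod 4 = 2, hence disc K = 4·10 = 40 and O_K = ℤ[√10].
disc(K) = 40 is not divisible by 5927; 5927 is unramified.
Euler's criterion: 10^2963 mod 5927 = 5926. Thus (10|5927) = -1.
d is a non-residue mod p, hence 5927 remains inert in O_K.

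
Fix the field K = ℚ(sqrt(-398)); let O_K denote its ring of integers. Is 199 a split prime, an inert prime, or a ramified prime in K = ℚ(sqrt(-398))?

d = -398 ≡ 2 (mod 4), so O_K = ℤ[√-398] and disc(K) = 4d = -1592.
199 divides disc(K) = -1592, so 199 ramifies.

ramified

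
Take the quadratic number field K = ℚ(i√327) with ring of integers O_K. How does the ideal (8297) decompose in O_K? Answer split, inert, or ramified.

d = -327 ≡ 1 (mod 4), so O_K = ℤ[(1+√-327)/2] and disc(K) = d = -327.
8297 ∤ -327, so 8297 is unramified.
Legendre symbol by Euler's criterion: (-327/8297) ≡ (-327)^4148 ≡ 1 (mod 8297), i.e. (-327/8297) = 1.
d is a quadratic residue mod p, hence 8297 splits in O_K.

splits completely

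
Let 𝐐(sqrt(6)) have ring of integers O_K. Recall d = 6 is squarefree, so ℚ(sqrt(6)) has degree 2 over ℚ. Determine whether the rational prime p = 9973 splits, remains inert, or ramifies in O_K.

Since 6 ≢ 1 mod 4, the ring of integers is ℤ[√6] with discriminant 4·6 = 24.
9973 ∤ 24, so 9973 is unramified.
Legendre symbol by Euler's criterion: (6/9973) ≡ 6^4986 ≡ 9972 (mod 9973), i.e. (6/9973) = -1.
d is a non-residue mod p, hence 9973 remains inert in O_K.

remains prime (inert)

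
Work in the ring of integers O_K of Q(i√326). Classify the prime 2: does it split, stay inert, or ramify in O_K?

d = -326 ≡ 2 (mod 4), so O_K = ℤ[√-326] and disc(K) = 4d = -1304.
disc(K) = -1304 = 2·(-652), so p = 2 is ramified.

ramified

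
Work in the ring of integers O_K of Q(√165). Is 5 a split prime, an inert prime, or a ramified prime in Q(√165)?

d = 165 ≡ 1 (mod 4), so O_K = ℤ[(1+√165)/2] and disc(K) = d = 165.
5 divides disc(K) = 165, so 5 ramifies.

p ramifies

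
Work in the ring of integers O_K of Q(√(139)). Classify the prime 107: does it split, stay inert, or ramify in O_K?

inert — (107) stays prime in O_K

Since 139 ≢ 1 mod 4, the ring of integers is ℤ[√139] with discriminant 4·139 = 556.
disc(K) = 556 is not divisible by 107; 107 is unramified.
(139/107) = 32^53 mod 107 = 106, giving Legendre symbol -1.
Legendre symbol -1 ⇒ 107 is inert.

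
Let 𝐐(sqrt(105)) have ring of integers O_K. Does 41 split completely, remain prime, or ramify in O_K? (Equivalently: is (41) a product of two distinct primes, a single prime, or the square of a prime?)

d = 105 ≡ 1 (mod 4), so O_K = ℤ[(1+√105)/2] and disc(K) = d = 105.
disc(K) = 105 is not divisible by 41; 41 is unramified.
Compute (105/41) via Euler: 23^((41-1)/2) mod 41 = 1, so (105/41) = 1.
(105/41) = 1, so 41 splits.

split — (41) = 𝔭₁𝔭₂ with 𝔭₁ ≠ 𝔭₂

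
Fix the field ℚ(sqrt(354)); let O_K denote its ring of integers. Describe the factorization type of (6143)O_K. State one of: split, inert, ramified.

remains prime (inert)

d = 354 ≡ 2 (mod 4), so O_K = ℤ[√354] and disc(K) = 4d = 1416.
disc(K) = 1416 is not divisible by 6143; 6143 is unramified.
(354/6143) = 354^3071 mod 6143 = 6142, giving Legendre symbol -1.
(354/6143) = -1, so 6143 is inert.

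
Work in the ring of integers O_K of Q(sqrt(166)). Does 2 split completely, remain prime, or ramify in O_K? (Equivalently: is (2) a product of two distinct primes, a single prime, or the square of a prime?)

d = 166 ≡ 2 (mod 4), so O_K = ℤ[√166] and disc(K) = 4d = 664.
disc(K) = 664 = 2·332, so p = 2 is ramified.

ramified — (2) = 𝔭²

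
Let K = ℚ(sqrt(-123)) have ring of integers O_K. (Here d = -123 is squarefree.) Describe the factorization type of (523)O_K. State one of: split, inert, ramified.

splits completely

d = -123 ≡ 1 (mod 4), so O_K = ℤ[(1+√-123)/2] and disc(K) = d = -123.
Since gcd(523, -123) = 1 the prime 523 does not ramify.
Compute (-123/523) via Euler: 400^((523-1)/2) mod 523 = 1, so (-123/523) = 1.
d is a quadratic residue mod p, hence 523 splits in O_K.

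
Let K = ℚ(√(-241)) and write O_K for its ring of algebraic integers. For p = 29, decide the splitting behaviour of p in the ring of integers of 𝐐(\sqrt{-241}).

-241 mod 4 = 3, hence disc K = 4·(-241) = -964 and O_K = ℤ[√-241].
29 ∤ -964, so 29 is unramified.
Legendre symbol by Euler's criterion: (-241/29) ≡ (-241)^14 ≡ 1 (mod 29), i.e. (-241/29) = 1.
d is a quadratic residue mod p, hence 29 splits in O_K.

split — (29) = 𝔭₁𝔭₂ with 𝔭₁ ≠ 𝔭₂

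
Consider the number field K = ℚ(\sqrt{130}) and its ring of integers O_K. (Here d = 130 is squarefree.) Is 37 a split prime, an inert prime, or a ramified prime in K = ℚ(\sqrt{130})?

inert — (37) stays prime in O_K

130 mod 4 = 2, hence disc K = 4·130 = 520 and O_K = ℤ[√130].
37 ∤ 520, so 37 is unramified.
Legendre symbol by Euler's criterion: (130/37) ≡ 130^18 ≡ 36 (mod 37), i.e. (130/37) = -1.
(130/37) = -1, so 37 is inert.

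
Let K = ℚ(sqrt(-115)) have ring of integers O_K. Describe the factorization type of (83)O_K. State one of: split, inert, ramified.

d = -115 ≡ 1 (mod 4), so O_K = ℤ[(1+√-115)/2] and disc(K) = d = -115.
disc(K) = -115 is not divisible by 83; 83 is unramified.
Legendre symbol by Euler's criterion: (-115/83) ≡ (-115)^41 ≡ 1 (mod 83), i.e. (-115/83) = 1.
(-115/83) = 1, so 83 splits.

83 splits in O_K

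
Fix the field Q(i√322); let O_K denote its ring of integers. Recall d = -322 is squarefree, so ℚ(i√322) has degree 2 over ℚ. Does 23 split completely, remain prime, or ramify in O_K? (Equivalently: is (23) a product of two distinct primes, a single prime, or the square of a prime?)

d = -322 ≡ 2 (mod 4), so O_K = ℤ[√-322] and disc(K) = 4d = -1288.
Ramification test: 23 | -1288. The prime 23 ramifies in K.

ramified — (23) = 𝔭²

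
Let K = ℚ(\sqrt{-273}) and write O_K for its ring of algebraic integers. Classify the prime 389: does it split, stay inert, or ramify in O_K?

Since -273 ≢ 1 mod 4, the ring of integers is ℤ[√-273] with discriminant 4·(-273) = -1092.
disc(K) = -1092 is not divisible by 389; 389 is unramified.
Compute (-273/389) via Euler: 116^((389-1)/2) mod 389 = 388, so (-273/389) = -1.
d is a non-residue mod p, hence 389 remains inert in O_K.

p is inert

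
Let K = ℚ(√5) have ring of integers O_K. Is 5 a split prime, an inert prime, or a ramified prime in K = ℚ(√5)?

5 is ramified

Since 5 ≡ 1 mod 4, the ring of integers is ℤ[(1+√5)/2] with discriminant 5.
5 divides disc(K) = 5, so 5 ramifies.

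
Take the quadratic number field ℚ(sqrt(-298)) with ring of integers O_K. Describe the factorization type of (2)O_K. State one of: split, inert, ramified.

d = -298 ≡ 2 (mod 4), so O_K = ℤ[√-298] and disc(K) = 4d = -1192.
2 divides disc(K) = -1192, so 2 ramifies.

ramified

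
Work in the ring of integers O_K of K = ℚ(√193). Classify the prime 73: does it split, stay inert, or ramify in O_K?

remains prime (inert)

193 mod 4 = 1, hence disc K = 193 and O_K = ℤ[(1+√193)/2].
disc(K) = 193 is not divisible by 73; 73 is unramified.
Legendre symbol by Euler's criterion: (193/73) ≡ 193^36 ≡ 72 (mod 73), i.e. (193/73) = -1.
d is a non-residue mod p, hence 73 remains inert in O_K.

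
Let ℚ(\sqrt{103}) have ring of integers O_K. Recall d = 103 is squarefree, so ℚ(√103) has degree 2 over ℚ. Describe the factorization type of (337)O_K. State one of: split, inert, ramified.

337 splits in O_K

103 mod 4 = 3, hence disc K = 4·103 = 412 and O_K = ℤ[√103].
Since gcd(337, 412) = 1 the prime 337 does not ramify.
Compute (103/337) via Euler: 103^((337-1)/2) mod 337 = 1, so (103/337) = 1.
Legendre symbol 1 ⇒ 337 is split.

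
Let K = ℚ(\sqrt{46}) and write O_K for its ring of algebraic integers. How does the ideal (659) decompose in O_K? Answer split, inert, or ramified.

d = 46 ≡ 2 (mod 4), so O_K = ℤ[√46] and disc(K) = 4d = 184.
Since gcd(659, 184) = 1 the prime 659 does not ramify.
Euler's criterion: 46^329 mod 659 = 658. Thus (46|659) = -1.
Legendre symbol -1 ⇒ 659 is inert.

659 remains inert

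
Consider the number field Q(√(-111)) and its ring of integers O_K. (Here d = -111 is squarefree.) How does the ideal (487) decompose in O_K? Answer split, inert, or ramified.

487 remains inert

d = -111 ≡ 1 (mod 4), so O_K = ℤ[(1+√-111)/2] and disc(K) = d = -111.
Since gcd(487, -111) = 1 the prime 487 does not ramify.
Euler's criterion: (-111)^243 mod 487 = 486. Thus (-111|487) = -1.
(-111/487) = -1, so 487 is inert.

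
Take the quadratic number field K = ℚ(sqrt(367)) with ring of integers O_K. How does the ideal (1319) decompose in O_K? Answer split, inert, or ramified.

splits completely

367 mod 4 = 3, hence disc K = 4·367 = 1468 and O_K = ℤ[√367].
disc(K) = 1468 is not divisible by 1319; 1319 is unramified.
(367/1319) = 367^659 mod 1319 = 1, giving Legendre symbol 1.
(367/1319) = 1, so 1319 splits.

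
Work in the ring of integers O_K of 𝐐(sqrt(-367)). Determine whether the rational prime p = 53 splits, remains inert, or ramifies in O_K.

d = -367 ≡ 1 (mod 4), so O_K = ℤ[(1+√-367)/2] and disc(K) = d = -367.
53 ∤ -367, so 53 is unramified.
(-367/53) = 4^26 mod 53 = 1, giving Legendre symbol 1.
(-367/53) = 1, so 53 splits.

split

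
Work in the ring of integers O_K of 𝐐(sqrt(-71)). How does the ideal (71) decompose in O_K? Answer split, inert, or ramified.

Since -71 ≡ 1 mod 4, the ring of integers is ℤ[(1+√-71)/2] with discriminant -71.
disc(K) = -71 = 71·(-1), so p = 71 is ramified.

ramifies in O_K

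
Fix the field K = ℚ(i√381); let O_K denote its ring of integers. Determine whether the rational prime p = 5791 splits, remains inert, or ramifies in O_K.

inert

-381 mod 4 = 3, hence disc K = 4·(-381) = -1524 and O_K = ℤ[√-381].
5791 ∤ -1524, so 5791 is unramified.
Legendre symbol by Euler's criterion: (-381/5791) ≡ (-381)^2895 ≡ 5790 (mod 5791), i.e. (-381/5791) = -1.
(-381/5791) = -1, so 5791 is inert.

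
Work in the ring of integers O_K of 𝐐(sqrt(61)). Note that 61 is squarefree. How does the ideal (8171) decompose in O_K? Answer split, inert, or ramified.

d = 61 ≡ 1 (mod 4), so O_K = ℤ[(1+√61)/2] and disc(K) = d = 61.
Since gcd(8171, 61) = 1 the prime 8171 does not ramify.
Euler's criterion: 61^4085 mod 8171 = 1. Thus (61|8171) = 1.
Legendre symbol 1 ⇒ 8171 is split.

p splits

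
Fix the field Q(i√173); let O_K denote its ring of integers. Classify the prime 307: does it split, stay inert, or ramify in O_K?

d = -173 ≡ 3 (mod 4), so O_K = ℤ[√-173] and disc(K) = 4d = -692.
Since gcd(307, -692) = 1 the prime 307 does not ramify.
Compute (-173/307) via Euler: 134^((307-1)/2) mod 307 = 1, so (-173/307) = 1.
(-173/307) = 1, so 307 splits.

split — (307) = 𝔭₁𝔭₂ with 𝔭₁ ≠ 𝔭₂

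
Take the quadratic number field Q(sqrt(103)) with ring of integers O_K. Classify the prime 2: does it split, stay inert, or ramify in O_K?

2 is ramified

103 mod 4 = 3, hence disc K = 4·103 = 412 and O_K = ℤ[√103].
2 divides disc(K) = 412, so 2 ramifies.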